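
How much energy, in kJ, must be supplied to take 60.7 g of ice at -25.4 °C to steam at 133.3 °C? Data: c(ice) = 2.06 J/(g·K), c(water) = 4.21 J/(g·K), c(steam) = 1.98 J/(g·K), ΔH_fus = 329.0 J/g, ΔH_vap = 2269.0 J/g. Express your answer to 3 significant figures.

q1 (heat ice -25.4→0.0 °C): 60.7 × 2.06 × 25.4 = 3176 J
q2 (melt at 0 °C): 60.7 × 329.0 = 19970 J
q3 (heat water 0.0→100.0 °C): 60.7 × 4.21 × 100.0 = 25555 J
q4 (vaporize at 100 °C): 60.7 × 2269.0 = 137728 J
q5 (heat steam 100.0→133.3 °C): 60.7 × 1.98 × 33.3 = 4002 J
Total: 3176 + 19970 + 25555 + 137728 + 4002 = 190431 J = 190 kJ

q = 190 kJ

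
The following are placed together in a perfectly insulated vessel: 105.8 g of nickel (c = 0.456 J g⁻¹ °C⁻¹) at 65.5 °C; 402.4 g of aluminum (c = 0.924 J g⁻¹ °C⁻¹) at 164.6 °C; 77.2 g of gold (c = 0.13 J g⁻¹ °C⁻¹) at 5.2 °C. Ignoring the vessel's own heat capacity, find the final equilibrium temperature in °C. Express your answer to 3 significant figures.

T_f = 150 °C

Σ mᵢcᵢ(T − Tᵢ) = 0  ⇒  T = Σ mᵢcᵢTᵢ / Σ mᵢcᵢ
Σ mᵢcᵢ = 105.8×0.456 + 402.4×0.924 + 77.2×0.13 = 430.0984
Σ mᵢcᵢTᵢ = 48.2448×65.5 + 371.8176×164.6 + 10.036×5.2 = 64413
T = 64413 / 430.0984 = 149.8 °C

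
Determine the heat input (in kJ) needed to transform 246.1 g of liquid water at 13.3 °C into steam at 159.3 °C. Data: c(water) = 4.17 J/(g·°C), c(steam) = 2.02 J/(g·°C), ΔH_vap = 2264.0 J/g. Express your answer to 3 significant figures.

q = 676 kJ

q1 (heat water 13.3→100.0 °C): 246.1 × 4.17 × 86.7 = 88975 J
q2 (vaporize at 100 °C): 246.1 × 2264.0 = 557170 J
q3 (heat steam 100.0→159.3 °C): 246.1 × 2.02 × 59.3 = 29479 J
Total: 88975 + 557170 + 29479 = 675624 J = 676 kJ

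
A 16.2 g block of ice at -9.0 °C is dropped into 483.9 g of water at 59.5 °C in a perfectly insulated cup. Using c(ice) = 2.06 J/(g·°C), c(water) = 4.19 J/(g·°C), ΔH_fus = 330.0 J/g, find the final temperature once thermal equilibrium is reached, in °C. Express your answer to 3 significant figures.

Heat to bring ice to 0 °C and melt it: q₁ = 16.2×2.06×9.0 + 16.2×330.0 = 5646.3 J
Heat the water can supply cooling to 0 °C: 483.9×4.19×59.5 = 120639 J > q₁, so all ice melts.
Energy balance: 483.9×4.19×(59.5 − T) = 5646.3 + 16.2×4.19×(T − 0)
2027.541(59.5 − T) = 5646.3 + 67.878 T
120639 − 5646.3 = 2095.419 T
T = 114992.7 / 2095.419 = 54.88 °C

T_f = 54.9 °C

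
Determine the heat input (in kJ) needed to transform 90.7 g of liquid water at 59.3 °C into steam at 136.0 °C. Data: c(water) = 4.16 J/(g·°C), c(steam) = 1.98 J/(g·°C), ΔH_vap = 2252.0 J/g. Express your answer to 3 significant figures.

q1 (heat water 59.3→100.0 °C): 90.7 × 4.16 × 40.7 = 15357 J
q2 (vaporize at 100 °C): 90.7 × 2252.0 = 204256 J
q3 (heat steam 100.0→136.0 °C): 90.7 × 1.98 × 36.0 = 6465 J
Total: 15357 + 204256 + 6465 = 226078 J = 226 kJ

q = 226 kJ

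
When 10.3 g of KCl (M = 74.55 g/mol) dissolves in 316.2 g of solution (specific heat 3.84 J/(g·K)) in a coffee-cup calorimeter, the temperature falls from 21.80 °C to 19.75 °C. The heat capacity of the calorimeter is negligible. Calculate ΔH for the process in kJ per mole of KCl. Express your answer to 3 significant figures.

ΔH = 18.0 kJ/mol

|ΔT| = |19.75 − 21.80| = 2.05 °C
|q_surr| = (316.2 × 3.84) × 2.05 = 1214.208 × 2.05 = 2489 J
n(KCl) = 10.3 / 74.55 = 0.1382 mol
Temperature fell, so q_rxn = +|q_surr| = 2.489 kJ
ΔH = q_rxn / n = 18.01 kJ/mol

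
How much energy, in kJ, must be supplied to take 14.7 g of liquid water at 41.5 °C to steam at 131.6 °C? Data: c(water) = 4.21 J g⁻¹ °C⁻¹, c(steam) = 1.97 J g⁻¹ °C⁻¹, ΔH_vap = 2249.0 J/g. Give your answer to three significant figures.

q = 37.6 kJ

q1 (heat water 41.5→100.0 °C): 14.7 × 4.21 × 58.5 = 3620 J
q2 (vaporize at 100 °C): 14.7 × 2249.0 = 33060 J
q3 (heat steam 100.0→131.6 °C): 14.7 × 1.97 × 31.6 = 915 J
Total: 3620 + 33060 + 915 = 37595 J = 37.6 kJ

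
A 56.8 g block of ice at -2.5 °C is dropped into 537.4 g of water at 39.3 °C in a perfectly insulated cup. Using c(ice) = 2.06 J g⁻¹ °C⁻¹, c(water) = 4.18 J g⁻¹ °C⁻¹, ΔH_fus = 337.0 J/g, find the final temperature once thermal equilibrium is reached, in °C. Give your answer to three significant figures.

Heat to bring ice to 0 °C and melt it: q₁ = 56.8×2.06×2.5 + 56.8×337.0 = 19434 J
Heat the water can supply cooling to 0 °C: 537.4×4.18×39.3 = 88280.8 J > q₁, so all ice melts.
Energy balance: 537.4×4.18×(39.3 − T) = 19434 + 56.8×4.18×(T − 0)
2246.332(39.3 − T) = 19434 + 237.424 T
88280.8 − 19434 = 2483.756 T
T = 68846.8 / 2483.756 = 27.72 °C

T_f = 27.7 °C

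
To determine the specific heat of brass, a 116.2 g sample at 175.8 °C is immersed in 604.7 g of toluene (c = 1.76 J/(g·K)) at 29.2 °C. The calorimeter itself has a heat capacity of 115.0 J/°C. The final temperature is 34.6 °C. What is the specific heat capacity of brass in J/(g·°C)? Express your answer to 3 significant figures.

c = 0.388 J/(g·°C)

q_gained = (604.7 × 1.76 + 115.0) × (34.6 − 29.2) = 6368 J
q_lost = 116.2 × c × (175.8 − 34.6) = 16407.44 c
Set equal: c = 6368 / 16407.44 = 0.388 J/(g·°C)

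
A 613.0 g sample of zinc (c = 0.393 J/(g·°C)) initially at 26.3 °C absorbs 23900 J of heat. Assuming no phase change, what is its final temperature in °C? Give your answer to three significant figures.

ΔT = q / (m c) = 23900 / (613.0 × 0.393) = 99.21 °C
T_f = 26.3 + 99.21 = 125.51 °C

T_f = 126 °C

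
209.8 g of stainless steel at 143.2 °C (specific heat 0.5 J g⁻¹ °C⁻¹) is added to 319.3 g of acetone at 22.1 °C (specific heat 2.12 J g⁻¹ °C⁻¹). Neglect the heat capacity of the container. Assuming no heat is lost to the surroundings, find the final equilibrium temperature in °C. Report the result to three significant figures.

Heat lost by stainless steel = heat gained by acetone.
(209.8)(0.5)(143.2 − T) = (319.3)(2.12)(T − 22.1)
104.9 (143.2 − T) = 676.916 (T − 22.1)
15022 − 104.9 T = 676.916 T − 14960
29982 = 781.816 T
T = 38.349 °C

T_f = 38.3 °C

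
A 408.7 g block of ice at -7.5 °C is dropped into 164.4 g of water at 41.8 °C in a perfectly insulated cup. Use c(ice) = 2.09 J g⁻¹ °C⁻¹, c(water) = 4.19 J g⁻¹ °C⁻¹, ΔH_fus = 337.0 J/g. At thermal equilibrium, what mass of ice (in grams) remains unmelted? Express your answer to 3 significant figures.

Heat to warm all ice to 0 °C: 408.7×2.09×7.5 = 6406.4 J
Heat released by water cooling to 0 °C: 164.4×4.19×41.8 = 28793 J
28793 J < 6406.4 + 408.7×337.0 = 144138.3 J, so not all ice melts; final T = 0 °C.
Heat left for melting: 28793 − 6406.4 = 22386.6 J
Mass melted = 22386.6 / 337.0 = 66.43 g
Ice remaining = 408.7 − 66.43 = 342.27 g

m_ice remaining = 342 g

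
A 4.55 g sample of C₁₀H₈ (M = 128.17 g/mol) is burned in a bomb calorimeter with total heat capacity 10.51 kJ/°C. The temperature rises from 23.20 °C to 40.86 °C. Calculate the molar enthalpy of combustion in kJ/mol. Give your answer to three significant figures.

ΔT = 40.86 − 23.20 = 17.66 °C
q_cal = C_cal × ΔT = 10.51 × 17.66 = 185.6066 kJ
n = 4.55 / 128.17 = 0.03550 mol
q_rxn = −q_cal = -185.6066 kJ
ΔH = -185.6066 / 0.03550 = -5228 kJ/mol

ΔH = -5230 kJ/mol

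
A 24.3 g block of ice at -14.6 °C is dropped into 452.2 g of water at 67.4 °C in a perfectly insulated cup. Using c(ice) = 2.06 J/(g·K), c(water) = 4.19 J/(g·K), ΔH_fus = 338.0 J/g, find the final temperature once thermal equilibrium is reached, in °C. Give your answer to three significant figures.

Heat to bring ice to 0 °C and melt it: q₁ = 24.3×2.06×14.6 + 24.3×338.0 = 8944.2 J
Heat the water can supply cooling to 0 °C: 452.2×4.19×67.4 = 127704 J > q₁, so all ice melts.
Energy balance: 452.2×4.19×(67.4 − T) = 8944.2 + 24.3×4.19×(T − 0)
1894.718(67.4 − T) = 8944.2 + 101.817 T
127704 − 8944.2 = 1996.535 T
T = 118759.8 / 1996.535 = 59.48 °C

T_f = 59.5 °C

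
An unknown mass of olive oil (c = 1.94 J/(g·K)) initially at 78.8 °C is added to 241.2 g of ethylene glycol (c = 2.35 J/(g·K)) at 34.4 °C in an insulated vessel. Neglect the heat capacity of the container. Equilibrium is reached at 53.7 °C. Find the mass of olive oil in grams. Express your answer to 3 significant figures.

m = 225 g

q_gained = (241.2 × 2.35) × (53.7 − 34.4) = 10940 J
q_lost = m × 1.94 × (78.8 − 53.7) = 48.694 m
m = 10940 / 48.694 = 225 g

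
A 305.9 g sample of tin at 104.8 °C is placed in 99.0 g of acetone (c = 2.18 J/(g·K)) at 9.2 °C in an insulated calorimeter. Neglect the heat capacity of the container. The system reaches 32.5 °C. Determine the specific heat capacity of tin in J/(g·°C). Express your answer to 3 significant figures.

c = 0.227 J/(g·°C)

q_gained = (99.0 × 2.18) × (32.5 − 9.2) = 5029 J
q_lost = 305.9 × c × (104.8 − 32.5) = 22116.57 c
Set equal: c = 5029 / 22116.57 = 0.227 J/(g·°C)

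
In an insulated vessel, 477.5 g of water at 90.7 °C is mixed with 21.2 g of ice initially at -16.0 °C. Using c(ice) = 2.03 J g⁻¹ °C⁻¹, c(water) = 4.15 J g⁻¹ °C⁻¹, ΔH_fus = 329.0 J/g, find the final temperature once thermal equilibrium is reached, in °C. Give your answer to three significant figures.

Heat to bring ice to 0 °C and melt it: q₁ = 21.2×2.03×16.0 + 21.2×329.0 = 7663.4 J
Heat the water can supply cooling to 0 °C: 477.5×4.15×90.7 = 179733 J > q₁, so all ice melts.
Energy balance: 477.5×4.15×(90.7 − T) = 7663.4 + 21.2×4.15×(T − 0)
1981.625(90.7 − T) = 7663.4 + 87.98 T
179733 − 7663.4 = 2069.605 T
T = 172069.6 / 2069.605 = 83.14 °C

T_f = 83.1 °C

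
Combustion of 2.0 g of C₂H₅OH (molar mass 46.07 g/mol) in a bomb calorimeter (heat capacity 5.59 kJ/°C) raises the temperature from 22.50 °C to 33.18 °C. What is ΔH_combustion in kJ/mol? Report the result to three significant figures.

ΔH = -1380 kJ/mol

ΔT = 33.18 − 22.50 = 10.68 °C
q_cal = C_cal × ΔT = 5.59 × 10.68 = 59.7012 kJ
n = 2.0 / 46.07 = 0.04341 mol
q_rxn = −q_cal = -59.7012 kJ
ΔH = -59.7012 / 0.04341 = -1375 kJ/mol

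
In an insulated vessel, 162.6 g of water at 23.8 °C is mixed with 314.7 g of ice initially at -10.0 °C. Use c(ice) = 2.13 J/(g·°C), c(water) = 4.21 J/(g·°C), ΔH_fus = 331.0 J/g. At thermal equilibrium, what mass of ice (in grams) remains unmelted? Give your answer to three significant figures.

m_ice remaining = 286 g

Heat to warm all ice to 0 °C: 314.7×2.13×10.0 = 6703.1 J
Heat released by water cooling to 0 °C: 162.6×4.21×23.8 = 16292 J
16292 J < 6703.1 + 314.7×331.0 = 110868.8 J, so not all ice melts; final T = 0 °C.
Heat left for melting: 16292 − 6703.1 = 9588.9 J
Mass melted = 9588.9 / 331.0 = 28.97 g
Ice remaining = 314.7 − 28.97 = 285.73 g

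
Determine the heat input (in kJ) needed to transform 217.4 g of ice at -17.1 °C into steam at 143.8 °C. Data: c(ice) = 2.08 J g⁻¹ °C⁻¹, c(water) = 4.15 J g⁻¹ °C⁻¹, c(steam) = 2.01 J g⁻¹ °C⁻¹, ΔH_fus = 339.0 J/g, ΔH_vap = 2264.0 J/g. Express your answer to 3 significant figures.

q1 (heat ice -17.1→0.0 °C): 217.4 × 2.08 × 17.1 = 7732 J
q2 (melt at 0 °C): 217.4 × 339.0 = 73699 J
q3 (heat water 0.0→100.0 °C): 217.4 × 4.15 × 100.0 = 90221 J
q4 (vaporize at 100 °C): 217.4 × 2264.0 = 492194 J
q5 (heat steam 100.0→143.8 °C): 217.4 × 2.01 × 43.8 = 19139 J
Total: 7732 + 73699 + 90221 + 492194 + 19139 = 682985 J = 683 kJ

q = 683 kJ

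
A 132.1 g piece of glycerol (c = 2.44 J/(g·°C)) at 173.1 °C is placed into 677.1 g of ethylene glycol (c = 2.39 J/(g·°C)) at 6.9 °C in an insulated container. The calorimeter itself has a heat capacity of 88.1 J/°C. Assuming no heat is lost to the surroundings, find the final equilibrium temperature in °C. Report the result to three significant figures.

T_f = 33.3 °C

Heat lost by glycerol = heat gained by ethylene glycol + calorimeter.
(132.1)(2.44)(173.1 − T) = [(677.1)(2.39) + 88.1](T − 6.9)
322.324 (173.1 − T) = 1706.369 (T − 6.9)
55794 − 322.324 T = 1706.369 T − 11774
67568 = 2028.693 T
T = 33.31 °C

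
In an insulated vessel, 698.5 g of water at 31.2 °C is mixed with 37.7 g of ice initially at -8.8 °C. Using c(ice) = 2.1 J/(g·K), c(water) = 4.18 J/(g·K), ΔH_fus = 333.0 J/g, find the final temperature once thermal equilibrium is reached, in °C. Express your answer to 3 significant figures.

Heat to bring ice to 0 °C and melt it: q₁ = 37.7×2.1×8.8 + 37.7×333.0 = 13251 J
Heat the water can supply cooling to 0 °C: 698.5×4.18×31.2 = 91095.6 J > q₁, so all ice melts.
Energy balance: 698.5×4.18×(31.2 − T) = 13251 + 37.7×4.18×(T − 0)
2919.73(31.2 − T) = 13251 + 157.586 T
91095.6 − 13251 = 3077.316 T
T = 77844.6 / 3077.316 = 25.30 °C

T_f = 25.3 °C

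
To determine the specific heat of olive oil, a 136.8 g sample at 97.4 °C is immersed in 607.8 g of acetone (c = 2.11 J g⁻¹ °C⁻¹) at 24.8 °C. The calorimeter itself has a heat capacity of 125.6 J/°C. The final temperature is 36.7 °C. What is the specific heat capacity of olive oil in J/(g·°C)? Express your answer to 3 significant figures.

c = 2.02 J/(g·°C)

q_gained = (607.8 × 2.11 + 125.6) × (36.7 − 24.8) = 16760 J
q_lost = 136.8 × c × (97.4 − 36.7) = 8303.76 c
Set equal: c = 16760 / 8303.76 = 2.02 J/(g·°C)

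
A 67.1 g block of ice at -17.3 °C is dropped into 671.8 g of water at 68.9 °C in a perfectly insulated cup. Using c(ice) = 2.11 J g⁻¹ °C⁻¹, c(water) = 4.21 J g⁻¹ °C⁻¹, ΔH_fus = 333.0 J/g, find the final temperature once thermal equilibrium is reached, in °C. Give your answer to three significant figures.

Heat to bring ice to 0 °C and melt it: q₁ = 67.1×2.11×17.3 + 67.1×333.0 = 24794 J
Heat the water can supply cooling to 0 °C: 671.8×4.21×68.9 = 194868 J > q₁, so all ice melts.
Energy balance: 671.8×4.21×(68.9 − T) = 24794 + 67.1×4.21×(T − 0)
2828.278(68.9 − T) = 24794 + 282.491 T
194868 − 24794 = 3110.769 T
T = 170074 / 3110.769 = 54.67 °C

T_f = 54.7 °C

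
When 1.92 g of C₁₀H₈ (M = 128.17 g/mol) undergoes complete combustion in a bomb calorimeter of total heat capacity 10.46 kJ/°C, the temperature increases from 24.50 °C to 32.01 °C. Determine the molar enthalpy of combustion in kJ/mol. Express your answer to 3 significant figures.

ΔT = 32.01 − 24.50 = 7.51 °C
q_cal = C_cal × ΔT = 10.46 × 7.51 = 78.5546 kJ
n = 1.92 / 128.17 = 0.01498 mol
q_rxn = −q_cal = -78.5546 kJ
ΔH = -78.5546 / 0.01498 = -5244 kJ/mol

ΔH = -5240 kJ/mol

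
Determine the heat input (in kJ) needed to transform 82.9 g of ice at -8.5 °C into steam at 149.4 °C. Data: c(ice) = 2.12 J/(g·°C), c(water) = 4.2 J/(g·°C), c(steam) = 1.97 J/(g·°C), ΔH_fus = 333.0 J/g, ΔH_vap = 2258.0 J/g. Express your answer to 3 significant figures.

q1 (heat ice -8.5→0.0 °C): 82.9 × 2.12 × 8.5 = 1494 J
q2 (melt at 0 °C): 82.9 × 333.0 = 27606 J
q3 (heat water 0.0→100.0 °C): 82.9 × 4.2 × 100.0 = 34818 J
q4 (vaporize at 100 °C): 82.9 × 2258.0 = 187188 J
q5 (heat steam 100.0→149.4 °C): 82.9 × 1.97 × 49.4 = 8068 J
Total: 1494 + 27606 + 34818 + 187188 + 8068 = 259174 J = 259 kJ

q = 259 kJ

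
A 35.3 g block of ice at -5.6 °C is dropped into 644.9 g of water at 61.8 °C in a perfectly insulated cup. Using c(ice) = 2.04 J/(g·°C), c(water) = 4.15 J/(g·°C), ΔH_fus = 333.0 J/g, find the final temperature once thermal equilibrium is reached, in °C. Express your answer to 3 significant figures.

T_f = 54.3 °C

Heat to bring ice to 0 °C and melt it: q₁ = 35.3×2.04×5.6 + 35.3×333.0 = 12158 J
Heat the water can supply cooling to 0 °C: 644.9×4.15×61.8 = 165398 J > q₁, so all ice melts.
Energy balance: 644.9×4.15×(61.8 − T) = 12158 + 35.3×4.15×(T − 0)
2676.335(61.8 − T) = 12158 + 146.495 T
165398 − 12158 = 2822.830 T
T = 153240 / 2822.830 = 54.29 °C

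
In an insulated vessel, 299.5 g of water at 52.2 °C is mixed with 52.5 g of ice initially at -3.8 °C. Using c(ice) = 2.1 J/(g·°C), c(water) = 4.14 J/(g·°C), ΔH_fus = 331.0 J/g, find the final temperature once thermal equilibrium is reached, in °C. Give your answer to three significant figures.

Heat to bring ice to 0 °C and melt it: q₁ = 52.5×2.1×3.8 + 52.5×331.0 = 17796 J
Heat the water can supply cooling to 0 °C: 299.5×4.14×52.2 = 64724.3 J > q₁, so all ice melts.
Energy balance: 299.5×4.14×(52.2 − T) = 17796 + 52.5×4.14×(T − 0)
1239.93(52.2 − T) = 17796 + 217.35 T
64724.3 − 17796 = 1457.28 T
T = 46928.3 / 1457.28 = 32.20 °C

T_f = 32.2 °C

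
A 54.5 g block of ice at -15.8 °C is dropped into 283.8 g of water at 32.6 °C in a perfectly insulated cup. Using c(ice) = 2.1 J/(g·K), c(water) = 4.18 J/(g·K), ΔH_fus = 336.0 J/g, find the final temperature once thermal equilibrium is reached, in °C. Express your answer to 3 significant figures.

Heat to bring ice to 0 °C and melt it: q₁ = 54.5×2.1×15.8 + 54.5×336.0 = 20120 J
Heat the water can supply cooling to 0 °C: 283.8×4.18×32.6 = 38672.9 J > q₁, so all ice melts.
Energy balance: 283.8×4.18×(32.6 − T) = 20120 + 54.5×4.18×(T − 0)
1186.284(32.6 − T) = 20120 + 227.81 T
38672.9 − 20120 = 1414.094 T
T = 18552.9 / 1414.094 = 13.12 °C

T_f = 13.1 °C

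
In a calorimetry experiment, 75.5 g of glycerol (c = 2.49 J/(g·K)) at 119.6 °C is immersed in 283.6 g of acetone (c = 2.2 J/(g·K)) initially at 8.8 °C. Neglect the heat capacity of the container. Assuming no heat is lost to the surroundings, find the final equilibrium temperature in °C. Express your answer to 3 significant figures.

T_f = 34.5 °C

Heat lost by glycerol = heat gained by acetone.
(75.5)(2.49)(119.6 − T) = (283.6)(2.2)(T − 8.8)
187.995 (119.6 − T) = 623.92 (T − 8.8)
22484 − 187.995 T = 623.92 T − 5490.5
27974.5 = 811.915 T
T = 34.45 °C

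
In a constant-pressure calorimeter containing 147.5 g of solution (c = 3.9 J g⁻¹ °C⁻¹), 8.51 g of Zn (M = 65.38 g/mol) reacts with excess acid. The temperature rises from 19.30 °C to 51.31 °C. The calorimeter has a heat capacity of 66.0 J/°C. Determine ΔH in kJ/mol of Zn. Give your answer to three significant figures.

ΔH = -158 kJ/mol

|ΔT| = |51.31 − 19.30| = 32.01 °C
|q_surr| = (147.5 × 3.9 + 66.0) × 32.01 = 641.25 × 32.01 = 20530 J
n(Zn) = 8.51 / 65.38 = 0.1302 mol
Temperature rose, so q_rxn = −|q_surr| = -20.53 kJ
ΔH = q_rxn / n = -157.7 kJ/mol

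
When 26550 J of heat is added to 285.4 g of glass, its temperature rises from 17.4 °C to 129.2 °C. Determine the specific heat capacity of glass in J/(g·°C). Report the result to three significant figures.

c = q / (m ΔT) = 26550 / (285.4 × 111.8)
c = 26550 / 31907.72 = 0.832 J/(g·°C)

c = 0.832 J/(g·°C)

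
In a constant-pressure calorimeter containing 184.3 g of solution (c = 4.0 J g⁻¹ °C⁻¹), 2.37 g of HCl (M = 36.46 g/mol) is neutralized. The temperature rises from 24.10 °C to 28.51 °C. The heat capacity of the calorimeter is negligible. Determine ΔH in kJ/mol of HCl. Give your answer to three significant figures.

|ΔT| = |28.51 − 24.10| = 4.41 °C
|q_surr| = (184.3 × 4.0) × 4.41 = 737.2 × 4.41 = 3251 J
n(HCl) = 2.37 / 36.46 = 0.06500 mol
Temperature rose, so q_rxn = −|q_surr| = -3.251 kJ
ΔH = q_rxn / n = -50.02 kJ/mol

ΔH = -50.0 kJ/mol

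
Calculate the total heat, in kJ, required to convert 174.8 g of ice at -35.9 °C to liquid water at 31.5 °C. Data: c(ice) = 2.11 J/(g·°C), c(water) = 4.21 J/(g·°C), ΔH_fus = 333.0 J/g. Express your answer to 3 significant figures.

q1 (heat ice -35.9→0.0 °C): 174.8 × 2.11 × 35.9 = 13241 J
q2 (melt at 0 °C): 174.8 × 333.0 = 58208 J
q3 (heat water 0.0→31.5 °C): 174.8 × 4.21 × 31.5 = 23181 J
Total: 13241 + 58208 + 23181 = 94630 J = 94.6 kJ

q = 94.6 kJ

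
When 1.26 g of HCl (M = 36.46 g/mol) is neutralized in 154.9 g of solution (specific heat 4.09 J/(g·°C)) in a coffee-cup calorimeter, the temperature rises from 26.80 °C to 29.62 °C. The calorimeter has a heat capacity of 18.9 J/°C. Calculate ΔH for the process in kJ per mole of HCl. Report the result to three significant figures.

ΔH = -53.2 kJ/mol

|ΔT| = |29.62 − 26.80| = 2.82 °C
|q_surr| = (154.9 × 4.09 + 18.9) × 2.82 = 652.441 × 2.82 = 1840 J
n(HCl) = 1.26 / 36.46 = 0.03456 mol
Temperature rose, so q_rxn = −|q_surr| = -1.840 kJ
ΔH = q_rxn / n = -53.24 kJ/mol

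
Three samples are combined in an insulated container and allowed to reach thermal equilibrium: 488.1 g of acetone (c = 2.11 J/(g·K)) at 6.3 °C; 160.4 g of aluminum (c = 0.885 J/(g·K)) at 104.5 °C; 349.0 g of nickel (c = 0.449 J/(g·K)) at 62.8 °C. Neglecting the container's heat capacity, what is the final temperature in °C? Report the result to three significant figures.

T_f = 23.5 °C

Σ mᵢcᵢ(T − Tᵢ) = 0  ⇒  T = Σ mᵢcᵢTᵢ / Σ mᵢcᵢ
Σ mᵢcᵢ = 488.1×2.11 + 160.4×0.885 + 349.0×0.449 = 1328.546
Σ mᵢcᵢTᵢ = 1029.891×6.3 + 141.954×104.5 + 156.701×62.8 = 31163
T = 31163 / 1328.546 = 23.46 °C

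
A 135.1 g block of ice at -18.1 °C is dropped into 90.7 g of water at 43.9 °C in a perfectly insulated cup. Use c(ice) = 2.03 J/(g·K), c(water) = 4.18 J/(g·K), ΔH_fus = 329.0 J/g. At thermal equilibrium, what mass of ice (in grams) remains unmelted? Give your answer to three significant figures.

Heat to warm all ice to 0 °C: 135.1×2.03×18.1 = 4964.0 J
Heat released by water cooling to 0 °C: 90.7×4.18×43.9 = 16644 J
16644 J < 4964.0 + 135.1×329.0 = 49411.9 J, so not all ice melts; final T = 0 °C.
Heat left for melting: 16644 − 4964.0 = 11680.0 J
Mass melted = 11680.0 / 329.0 = 35.50 g
Ice remaining = 135.1 − 35.50 = 99.60 g

m_ice remaining = 99.6 g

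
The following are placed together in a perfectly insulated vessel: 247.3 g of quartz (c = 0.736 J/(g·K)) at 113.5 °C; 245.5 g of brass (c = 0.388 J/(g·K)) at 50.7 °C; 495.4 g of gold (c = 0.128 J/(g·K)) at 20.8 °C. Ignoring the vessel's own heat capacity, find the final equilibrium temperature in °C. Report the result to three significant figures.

T_f = 78.7 °C

Σ mᵢcᵢ(T − Tᵢ) = 0  ⇒  T = Σ mᵢcᵢTᵢ / Σ mᵢcᵢ
Σ mᵢcᵢ = 247.3×0.736 + 245.5×0.388 + 495.4×0.128 = 340.6780
Σ mᵢcᵢTᵢ = 182.0128×113.5 + 95.254×50.7 + 63.4112×20.8 = 26807
T = 26807 / 340.6780 = 78.69 °C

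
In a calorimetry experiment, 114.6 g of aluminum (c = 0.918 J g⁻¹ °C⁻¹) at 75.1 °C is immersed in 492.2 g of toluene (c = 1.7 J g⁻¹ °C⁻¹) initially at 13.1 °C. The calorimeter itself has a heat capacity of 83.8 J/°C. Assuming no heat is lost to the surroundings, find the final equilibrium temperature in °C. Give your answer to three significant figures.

Heat lost by aluminum = heat gained by toluene + calorimeter.
(114.6)(0.918)(75.1 − T) = [(492.2)(1.7) + 83.8](T − 13.1)
105.2028 (75.1 − T) = 920.54 (T − 13.1)
7900.7 − 105.2028 T = 920.54 T − 12059
19959.7 = 1025.7428 T
T = 19.46 °C

T_f = 19.5 °C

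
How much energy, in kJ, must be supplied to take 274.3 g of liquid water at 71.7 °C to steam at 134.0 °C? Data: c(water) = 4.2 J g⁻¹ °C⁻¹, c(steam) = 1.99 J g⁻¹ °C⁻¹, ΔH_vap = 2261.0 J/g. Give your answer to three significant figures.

q1 (heat water 71.7→100.0 °C): 274.3 × 4.2 × 28.3 = 32603 J
q2 (vaporize at 100 °C): 274.3 × 2261.0 = 620192 J
q3 (heat steam 100.0→134.0 °C): 274.3 × 1.99 × 34.0 = 18559 J
Total: 32603 + 620192 + 18559 = 671354 J = 671 kJ

q = 671 kJ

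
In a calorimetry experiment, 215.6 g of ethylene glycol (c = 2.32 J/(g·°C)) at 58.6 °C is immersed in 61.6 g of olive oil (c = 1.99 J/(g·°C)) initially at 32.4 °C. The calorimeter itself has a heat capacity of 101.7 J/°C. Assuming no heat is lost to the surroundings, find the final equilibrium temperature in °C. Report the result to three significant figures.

T_f = 50.5 °C

Heat lost by ethylene glycol = heat gained by olive oil + calorimeter.
(215.6)(2.32)(58.6 − T) = [(61.6)(1.99) + 101.7](T − 32.4)
500.192 (58.6 − T) = 224.284 (T − 32.4)
29311 − 500.192 T = 224.284 T − 7266.8
36577.8 = 724.476 T
T = 50.49 °C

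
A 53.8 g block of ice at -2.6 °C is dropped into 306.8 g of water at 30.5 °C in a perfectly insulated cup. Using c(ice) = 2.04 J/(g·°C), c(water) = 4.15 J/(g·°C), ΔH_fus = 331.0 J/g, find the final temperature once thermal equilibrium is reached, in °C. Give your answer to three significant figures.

Heat to bring ice to 0 °C and melt it: q₁ = 53.8×2.04×2.6 + 53.8×331.0 = 18093 J
Heat the water can supply cooling to 0 °C: 306.8×4.15×30.5 = 38833.2 J > q₁, so all ice melts.
Energy balance: 306.8×4.15×(30.5 − T) = 18093 + 53.8×4.15×(T − 0)
1273.22(30.5 − T) = 18093 + 223.27 T
38833.2 − 18093 = 1496.49 T
T = 20740.2 / 1496.49 = 13.86 °C

T_f = 13.9 °C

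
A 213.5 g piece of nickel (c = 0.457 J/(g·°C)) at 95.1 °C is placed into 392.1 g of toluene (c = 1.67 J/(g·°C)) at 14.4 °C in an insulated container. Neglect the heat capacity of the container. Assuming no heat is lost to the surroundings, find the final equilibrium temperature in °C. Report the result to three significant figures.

T_f = 24.9 °C

Heat lost by nickel = heat gained by toluene.
(213.5)(0.457)(95.1 − T) = (392.1)(1.67)(T − 14.4)
97.5695 (95.1 − T) = 654.807 (T − 14.4)
9278.9 − 97.5695 T = 654.807 T − 9429.2
18708.1 = 752.3765 T
T = 24.87 °C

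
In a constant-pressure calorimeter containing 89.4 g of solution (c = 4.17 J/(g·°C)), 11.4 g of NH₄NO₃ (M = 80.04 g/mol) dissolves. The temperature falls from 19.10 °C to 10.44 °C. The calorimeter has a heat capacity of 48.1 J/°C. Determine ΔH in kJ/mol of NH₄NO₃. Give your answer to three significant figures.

ΔH = 25.6 kJ/mol

|ΔT| = |10.44 − 19.10| = 8.66 °C
|q_surr| = (89.4 × 4.17 + 48.1) × 8.66 = 420.898 × 8.66 = 3645 J
n(NH₄NO₃) = 11.4 / 80.04 = 0.1424 mol
Temperature fell, so q_rxn = +|q_surr| = 3.645 kJ
ΔH = q_rxn / n = 25.60 kJ/mol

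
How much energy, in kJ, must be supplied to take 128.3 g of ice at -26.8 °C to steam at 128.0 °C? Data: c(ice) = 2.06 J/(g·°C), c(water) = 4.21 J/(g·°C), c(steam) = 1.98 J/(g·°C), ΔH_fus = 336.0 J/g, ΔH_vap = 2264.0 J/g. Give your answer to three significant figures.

q = 402 kJ

q1 (heat ice -26.8→0.0 °C): 128.3 × 2.06 × 26.8 = 7083 J
q2 (melt at 0 °C): 128.3 × 336.0 = 43109 J
q3 (heat water 0.0→100.0 °C): 128.3 × 4.21 × 100.0 = 54014 J
q4 (vaporize at 100 °C): 128.3 × 2264.0 = 290471 J
q5 (heat steam 100.0→128.0 °C): 128.3 × 1.98 × 28.0 = 7113 J
Total: 7083 + 43109 + 54014 + 290471 + 7113 = 401790 J = 402 kJ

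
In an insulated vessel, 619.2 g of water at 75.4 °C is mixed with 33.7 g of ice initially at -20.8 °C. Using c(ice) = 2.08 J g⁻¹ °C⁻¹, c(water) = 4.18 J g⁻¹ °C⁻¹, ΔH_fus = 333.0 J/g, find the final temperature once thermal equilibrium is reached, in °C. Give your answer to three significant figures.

T_f = 66.9 °C

Heat to bring ice to 0 °C and melt it: q₁ = 33.7×2.08×20.8 + 33.7×333.0 = 12680 J
Heat the water can supply cooling to 0 °C: 619.2×4.18×75.4 = 195155 J > q₁, so all ice melts.
Energy balance: 619.2×4.18×(75.4 − T) = 12680 + 33.7×4.18×(T − 0)
2588.256(75.4 − T) = 12680 + 140.866 T
195155 − 12680 = 2729.122 T
T = 182475 / 2729.122 = 66.86 °C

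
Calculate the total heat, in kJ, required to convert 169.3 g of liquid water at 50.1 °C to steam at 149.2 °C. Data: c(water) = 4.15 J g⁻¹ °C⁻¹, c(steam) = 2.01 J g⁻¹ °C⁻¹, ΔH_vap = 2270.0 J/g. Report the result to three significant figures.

q1 (heat water 50.1→100.0 °C): 169.3 × 4.15 × 49.9 = 35059 J
q2 (vaporize at 100 °C): 169.3 × 2270.0 = 384311 J
q3 (heat steam 100.0→149.2 °C): 169.3 × 2.01 × 49.2 = 16742 J
Total: 35059 + 384311 + 16742 = 436112 J = 436 kJ

q = 436 kJ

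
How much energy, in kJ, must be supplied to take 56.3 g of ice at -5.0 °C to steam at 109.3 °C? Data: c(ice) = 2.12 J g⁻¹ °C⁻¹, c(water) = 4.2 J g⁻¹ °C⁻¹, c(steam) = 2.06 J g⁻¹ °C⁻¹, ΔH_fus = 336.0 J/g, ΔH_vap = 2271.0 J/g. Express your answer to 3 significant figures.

q1 (heat ice -5.0→0.0 °C): 56.3 × 2.12 × 5.0 = 597 J
q2 (melt at 0 °C): 56.3 × 336.0 = 18917 J
q3 (heat water 0.0→100.0 °C): 56.3 × 4.2 × 100.0 = 23646 J
q4 (vaporize at 100 °C): 56.3 × 2271.0 = 127857 J
q5 (heat steam 100.0→109.3 °C): 56.3 × 2.06 × 9.3 = 1079 J
Total: 597 + 18917 + 23646 + 127857 + 1079 = 172096 J = 172 kJ

q = 172 kJ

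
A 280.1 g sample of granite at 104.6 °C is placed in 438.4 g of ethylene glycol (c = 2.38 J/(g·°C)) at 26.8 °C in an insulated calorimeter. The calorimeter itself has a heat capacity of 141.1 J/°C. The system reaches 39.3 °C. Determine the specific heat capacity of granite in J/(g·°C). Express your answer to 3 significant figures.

c = 0.809 J/(g·°C)

q_gained = (438.4 × 2.38 + 141.1) × (39.3 − 26.8) = 14806 J
q_lost = 280.1 × c × (104.6 − 39.3) = 18290.53 c
Set equal: c = 14806 / 18290.53 = 0.809 J/(g·°C)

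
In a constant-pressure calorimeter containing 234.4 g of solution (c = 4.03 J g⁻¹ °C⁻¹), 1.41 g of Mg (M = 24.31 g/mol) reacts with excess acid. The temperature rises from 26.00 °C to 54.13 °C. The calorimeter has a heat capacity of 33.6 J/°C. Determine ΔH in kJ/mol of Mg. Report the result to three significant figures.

|ΔT| = |54.13 − 26.00| = 28.13 °C
|q_surr| = (234.4 × 4.03 + 33.6) × 28.13 = 978.232 × 28.13 = 27520 J
n(Mg) = 1.41 / 24.31 = 0.05800 mol
Temperature rose, so q_rxn = −|q_surr| = -27.52 kJ
ΔH = q_rxn / n = -474.48 kJ/mol

ΔH = -474 kJ/mol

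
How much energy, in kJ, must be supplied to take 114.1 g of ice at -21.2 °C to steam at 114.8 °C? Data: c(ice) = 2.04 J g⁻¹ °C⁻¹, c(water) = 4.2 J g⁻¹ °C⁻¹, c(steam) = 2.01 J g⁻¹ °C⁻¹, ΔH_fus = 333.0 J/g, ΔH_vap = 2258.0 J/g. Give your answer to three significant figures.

q = 352 kJ

q1 (heat ice -21.2→0.0 °C): 114.1 × 2.04 × 21.2 = 4935 J
q2 (melt at 0 °C): 114.1 × 333.0 = 37995 J
q3 (heat water 0.0→100.0 °C): 114.1 × 4.2 × 100.0 = 47922 J
q4 (vaporize at 100 °C): 114.1 × 2258.0 = 257638 J
q5 (heat steam 100.0→114.8 °C): 114.1 × 2.01 × 14.8 = 3394 J
Total: 4935 + 37995 + 47922 + 257638 + 3394 = 351884 J = 352 kJ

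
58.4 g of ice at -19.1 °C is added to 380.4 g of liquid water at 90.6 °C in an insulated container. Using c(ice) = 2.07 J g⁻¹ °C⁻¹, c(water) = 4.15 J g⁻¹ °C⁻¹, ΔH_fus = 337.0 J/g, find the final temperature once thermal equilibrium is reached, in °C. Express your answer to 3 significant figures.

T_f = 66.5 °C

Heat to bring ice to 0 °C and melt it: q₁ = 58.4×2.07×19.1 + 58.4×337.0 = 21990 J
Heat the water can supply cooling to 0 °C: 380.4×4.15×90.6 = 143027 J > q₁, so all ice melts.
Energy balance: 380.4×4.15×(90.6 − T) = 21990 + 58.4×4.15×(T − 0)
1578.66(90.6 − T) = 21990 + 242.36 T
143027 − 21990 = 1821.02 T
T = 121037 / 1821.02 = 66.47 °C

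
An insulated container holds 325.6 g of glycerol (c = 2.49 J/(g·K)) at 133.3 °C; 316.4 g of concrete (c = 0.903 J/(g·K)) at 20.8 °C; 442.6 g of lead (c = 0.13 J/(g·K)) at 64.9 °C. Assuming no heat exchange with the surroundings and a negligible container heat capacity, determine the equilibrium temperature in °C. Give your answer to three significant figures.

Σ mᵢcᵢ(T − Tᵢ) = 0  ⇒  T = Σ mᵢcᵢTᵢ / Σ mᵢcᵢ
Σ mᵢcᵢ = 325.6×2.49 + 316.4×0.903 + 442.6×0.13 = 1153.9912
Σ mᵢcᵢTᵢ = 810.744×133.3 + 285.7092×20.8 + 57.538×64.9 = 117750
T = 117750 / 1153.9912 = 102.0 °C

T_f = 102 °C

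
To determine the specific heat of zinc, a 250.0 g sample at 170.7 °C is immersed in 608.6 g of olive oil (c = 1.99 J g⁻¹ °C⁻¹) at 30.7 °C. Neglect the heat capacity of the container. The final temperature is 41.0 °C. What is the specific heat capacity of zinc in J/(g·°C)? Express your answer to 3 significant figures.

c = 0.385 J/(g·°C)

q_gained = (608.6 × 1.99) × (41.0 − 30.7) = 12470 J
q_lost = 250.0 × c × (170.7 − 41.0) = 32425 c
Set equal: c = 12470 / 32425 = 0.385 J/(g·°C)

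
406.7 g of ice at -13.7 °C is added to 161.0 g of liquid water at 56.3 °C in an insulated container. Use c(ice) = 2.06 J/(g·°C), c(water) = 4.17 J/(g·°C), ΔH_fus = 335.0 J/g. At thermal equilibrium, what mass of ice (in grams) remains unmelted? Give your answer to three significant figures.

Heat to warm all ice to 0 °C: 406.7×2.06×13.7 = 11478 J
Heat released by water cooling to 0 °C: 161.0×4.17×56.3 = 37798 J
37798 J < 11478 + 406.7×335.0 = 147722.5 J, so not all ice melts; final T = 0 °C.
Heat left for melting: 37798 − 11478 = 26320 J
Mass melted = 26320 / 335.0 = 78.57 g
Ice remaining = 406.7 − 78.57 = 328.13 g

m_ice remaining = 328 g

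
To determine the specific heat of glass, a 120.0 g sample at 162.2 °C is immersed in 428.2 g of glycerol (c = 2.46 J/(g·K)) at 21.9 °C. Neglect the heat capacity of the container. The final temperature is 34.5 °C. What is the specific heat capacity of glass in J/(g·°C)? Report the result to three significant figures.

q_gained = (428.2 × 2.46) × (34.5 − 21.9) = 13270 J
q_lost = 120.0 × c × (162.2 − 34.5) = 15324 c
Set equal: c = 13270 / 15324 = 0.866 J/(g·°C)

c = 0.866 J/(g·°C)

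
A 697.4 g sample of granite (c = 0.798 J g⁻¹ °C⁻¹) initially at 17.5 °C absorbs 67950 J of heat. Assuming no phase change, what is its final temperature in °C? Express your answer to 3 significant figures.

T_f = 140 °C

ΔT = q / (m c) = 67950 / (697.4 × 0.798) = 122.1 °C
T_f = 17.5 + 122.1 = 139.6 °C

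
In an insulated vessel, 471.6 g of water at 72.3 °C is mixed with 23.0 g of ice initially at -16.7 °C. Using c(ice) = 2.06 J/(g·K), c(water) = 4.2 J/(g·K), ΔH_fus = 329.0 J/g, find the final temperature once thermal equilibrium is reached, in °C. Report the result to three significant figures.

T_f = 64.9 °C

Heat to bring ice to 0 °C and melt it: q₁ = 23.0×2.06×16.7 + 23.0×329.0 = 8358.2 J
Heat the water can supply cooling to 0 °C: 471.6×4.2×72.3 = 143206 J > q₁, so all ice melts.
Energy balance: 471.6×4.2×(72.3 − T) = 8358.2 + 23.0×4.2×(T − 0)
1980.72(72.3 − T) = 8358.2 + 96.6 T
143206 − 8358.2 = 2077.32 T
T = 134847.8 / 2077.32 = 64.91 °C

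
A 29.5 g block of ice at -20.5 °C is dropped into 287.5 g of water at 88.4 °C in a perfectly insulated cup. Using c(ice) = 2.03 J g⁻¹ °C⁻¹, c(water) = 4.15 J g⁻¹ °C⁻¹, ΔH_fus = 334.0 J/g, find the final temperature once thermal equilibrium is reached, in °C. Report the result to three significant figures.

T_f = 71.8 °C

Heat to bring ice to 0 °C and melt it: q₁ = 29.5×2.03×20.5 + 29.5×334.0 = 11081 J
Heat the water can supply cooling to 0 °C: 287.5×4.15×88.4 = 105472 J > q₁, so all ice melts.
Energy balance: 287.5×4.15×(88.4 − T) = 11081 + 29.5×4.15×(T − 0)
1193.125(88.4 − T) = 11081 + 122.425 T
105472 − 11081 = 1315.550 T
T = 94391 / 1315.550 = 71.75 °C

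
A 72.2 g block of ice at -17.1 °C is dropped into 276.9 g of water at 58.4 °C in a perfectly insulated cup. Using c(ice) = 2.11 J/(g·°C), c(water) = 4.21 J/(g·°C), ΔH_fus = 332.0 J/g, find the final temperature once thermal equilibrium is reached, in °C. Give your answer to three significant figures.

T_f = 28.2 °C

Heat to bring ice to 0 °C and melt it: q₁ = 72.2×2.11×17.1 + 72.2×332.0 = 26575 J
Heat the water can supply cooling to 0 °C: 276.9×4.21×58.4 = 68079.7 J > q₁, so all ice melts.
Energy balance: 276.9×4.21×(58.4 − T) = 26575 + 72.2×4.21×(T − 0)
1165.749(58.4 − T) = 26575 + 303.962 T
68079.7 − 26575 = 1469.711 T
T = 41504.7 / 1469.711 = 28.24 °C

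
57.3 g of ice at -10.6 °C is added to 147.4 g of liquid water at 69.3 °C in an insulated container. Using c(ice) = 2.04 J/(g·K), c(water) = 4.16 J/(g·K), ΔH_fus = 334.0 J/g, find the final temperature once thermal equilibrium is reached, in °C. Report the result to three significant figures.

T_f = 26.0 °C

Heat to bring ice to 0 °C and melt it: q₁ = 57.3×2.04×10.6 + 57.3×334.0 = 20377 J
Heat the water can supply cooling to 0 °C: 147.4×4.16×69.3 = 42493.7 J > q₁, so all ice melts.
Energy balance: 147.4×4.16×(69.3 − T) = 20377 + 57.3×4.16×(T − 0)
613.184(69.3 − T) = 20377 + 238.368 T
42493.7 − 20377 = 851.552 T
T = 22116.7 / 851.552 = 25.97 °C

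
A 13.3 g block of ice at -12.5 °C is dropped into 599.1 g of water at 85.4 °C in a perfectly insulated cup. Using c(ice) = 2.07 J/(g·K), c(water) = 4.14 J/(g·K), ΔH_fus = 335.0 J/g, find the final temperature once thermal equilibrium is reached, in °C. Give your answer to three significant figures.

Heat to bring ice to 0 °C and melt it: q₁ = 13.3×2.07×12.5 + 13.3×335.0 = 4799.6 J
Heat the water can supply cooling to 0 °C: 599.1×4.14×85.4 = 211815 J > q₁, so all ice melts.
Energy balance: 599.1×4.14×(85.4 − T) = 4799.6 + 13.3×4.14×(T − 0)
2480.274(85.4 − T) = 4799.6 + 55.062 T
211815 − 4799.6 = 2535.336 T
T = 207015.4 / 2535.336 = 81.65 °C

T_f = 81.7 °C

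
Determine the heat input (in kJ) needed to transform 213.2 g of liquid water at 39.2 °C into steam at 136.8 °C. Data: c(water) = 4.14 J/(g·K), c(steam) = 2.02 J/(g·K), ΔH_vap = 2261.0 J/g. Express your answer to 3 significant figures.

q1 (heat water 39.2→100.0 °C): 213.2 × 4.14 × 60.8 = 53665 J
q2 (vaporize at 100 °C): 213.2 × 2261.0 = 482045 J
q3 (heat steam 100.0→136.8 °C): 213.2 × 2.02 × 36.8 = 15848 J
Total: 53665 + 482045 + 15848 = 551558 J = 552 kJ

q = 552 kJ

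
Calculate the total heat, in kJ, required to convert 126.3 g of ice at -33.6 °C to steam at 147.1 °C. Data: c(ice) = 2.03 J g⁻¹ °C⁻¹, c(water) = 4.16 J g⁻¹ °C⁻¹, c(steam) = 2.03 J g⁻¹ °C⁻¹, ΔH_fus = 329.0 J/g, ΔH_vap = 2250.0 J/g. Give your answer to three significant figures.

q = 399 kJ

q1 (heat ice -33.6→0.0 °C): 126.3 × 2.03 × 33.6 = 8615 J
q2 (melt at 0 °C): 126.3 × 329.0 = 41553 J
q3 (heat water 0.0→100.0 °C): 126.3 × 4.16 × 100.0 = 52541 J
q4 (vaporize at 100 °C): 126.3 × 2250.0 = 284175 J
q5 (heat steam 100.0→147.1 °C): 126.3 × 2.03 × 47.1 = 12076 J
Total: 8615 + 41553 + 52541 + 284175 + 12076 = 398960 J = 399 kJ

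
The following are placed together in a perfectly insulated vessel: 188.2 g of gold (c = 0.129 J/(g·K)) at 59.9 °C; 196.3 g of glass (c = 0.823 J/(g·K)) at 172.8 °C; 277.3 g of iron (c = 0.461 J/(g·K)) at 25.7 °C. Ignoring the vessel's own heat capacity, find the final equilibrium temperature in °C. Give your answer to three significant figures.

Σ mᵢcᵢ(T − Tᵢ) = 0  ⇒  T = Σ mᵢcᵢTᵢ / Σ mᵢcᵢ
Σ mᵢcᵢ = 188.2×0.129 + 196.3×0.823 + 277.3×0.461 = 313.6680
Σ mᵢcᵢTᵢ = 24.2778×59.9 + 161.5549×172.8 + 127.8353×25.7 = 32656
T = 32656 / 313.6680 = 104.1 °C

T_f = 104 °C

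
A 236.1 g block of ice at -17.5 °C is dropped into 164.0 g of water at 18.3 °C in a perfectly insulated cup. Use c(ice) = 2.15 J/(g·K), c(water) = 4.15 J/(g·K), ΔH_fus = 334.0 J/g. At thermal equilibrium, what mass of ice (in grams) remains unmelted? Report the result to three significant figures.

m_ice remaining = 225 g

Heat to warm all ice to 0 °C: 236.1×2.15×17.5 = 8883.3 J
Heat released by water cooling to 0 °C: 164.0×4.15×18.3 = 12455 J
12455 J < 8883.3 + 236.1×334.0 = 87740.7 J, so not all ice melts; final T = 0 °C.
Heat left for melting: 12455 − 8883.3 = 3571.7 J
Mass melted = 3571.7 / 334.0 = 10.69 g
Ice remaining = 236.1 − 10.69 = 225.41 g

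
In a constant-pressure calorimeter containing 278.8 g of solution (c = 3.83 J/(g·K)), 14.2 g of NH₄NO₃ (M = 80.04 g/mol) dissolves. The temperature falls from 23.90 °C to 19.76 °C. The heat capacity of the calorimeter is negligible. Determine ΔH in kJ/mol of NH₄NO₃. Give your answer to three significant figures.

|ΔT| = |19.76 − 23.90| = 4.14 °C
|q_surr| = (278.8 × 3.83) × 4.14 = 1067.804 × 4.14 = 4421 J
n(NH₄NO₃) = 14.2 / 80.04 = 0.1774 mol
Temperature fell, so q_rxn = +|q_surr| = 4.421 kJ
ΔH = q_rxn / n = 24.92 kJ/mol

ΔH = 24.9 kJ/mol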